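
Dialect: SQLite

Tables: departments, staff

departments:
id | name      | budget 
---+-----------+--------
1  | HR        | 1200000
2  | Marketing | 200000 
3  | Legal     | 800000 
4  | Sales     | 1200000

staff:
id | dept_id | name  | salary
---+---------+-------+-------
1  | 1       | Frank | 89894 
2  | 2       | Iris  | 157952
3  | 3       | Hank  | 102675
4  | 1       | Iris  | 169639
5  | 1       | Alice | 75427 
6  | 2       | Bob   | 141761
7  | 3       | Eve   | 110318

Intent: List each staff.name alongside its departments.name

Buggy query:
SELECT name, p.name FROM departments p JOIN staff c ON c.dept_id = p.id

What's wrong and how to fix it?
Bug: 'name' exists in both joined tables, so the database can't tell which one is meant

Fix: Prefix ambiguous columns with the table alias

Corrected query:
SELECT c.name, p.name FROM departments p JOIN staff c ON c.dept_id = p.id

Result:
name  | name     
------+----------
Frank | HR       
Iris  | Marketing
Hank  | Legal    
Iris  | HR       
Alice | HR       
Bob   | Marketing
Eve   | Legal    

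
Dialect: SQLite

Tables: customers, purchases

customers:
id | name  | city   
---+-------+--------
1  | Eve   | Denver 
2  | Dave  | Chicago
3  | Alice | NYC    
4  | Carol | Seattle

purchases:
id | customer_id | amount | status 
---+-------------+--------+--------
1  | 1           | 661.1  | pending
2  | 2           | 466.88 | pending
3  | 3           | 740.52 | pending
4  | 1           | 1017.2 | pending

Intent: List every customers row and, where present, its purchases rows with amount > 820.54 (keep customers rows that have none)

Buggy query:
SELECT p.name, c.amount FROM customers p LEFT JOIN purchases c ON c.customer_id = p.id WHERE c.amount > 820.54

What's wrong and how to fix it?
Bug: A WHERE condition on the right-hand table after LEFT JOIN drops unmatched parents

Fix: Put 'c.amount > 820.54' in the JOIN's ON clause instead of WHERE

Corrected query:
SELECT p.name, c.amount FROM customers p LEFT JOIN purchases c ON c.customer_id = p.id AND c.amount > 820.54

Result:
name  | amount
------+-------
Eve   | 1017.2
Dave  | NULL  
Alice | NULL  
Carol | NULL  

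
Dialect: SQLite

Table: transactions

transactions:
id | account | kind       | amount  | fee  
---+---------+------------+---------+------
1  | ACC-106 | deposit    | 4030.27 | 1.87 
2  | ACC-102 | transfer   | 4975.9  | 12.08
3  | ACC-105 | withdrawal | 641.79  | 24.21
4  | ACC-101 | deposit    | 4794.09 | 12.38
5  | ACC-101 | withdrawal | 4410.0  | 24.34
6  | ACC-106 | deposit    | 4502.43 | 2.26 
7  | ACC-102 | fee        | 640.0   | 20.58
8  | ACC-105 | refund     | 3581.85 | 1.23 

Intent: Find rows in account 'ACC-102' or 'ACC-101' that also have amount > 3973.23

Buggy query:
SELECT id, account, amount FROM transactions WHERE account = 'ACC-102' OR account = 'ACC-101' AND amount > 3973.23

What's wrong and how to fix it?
Bug: AND binds tighter than OR, so this parses as account = 'ACC-102' OR (account = 'ACC-101' AND amount > 3973.23)

Fix: Add parentheses around the OR so the AND applies to both alternatives

Corrected query:
SELECT id, account, amount FROM transactions WHERE (account = 'ACC-102' OR account = 'ACC-101') AND amount > 3973.23

Result:
id | account | amount 
---+---------+--------
2  | ACC-102 | 4975.9 
4  | ACC-101 | 4794.09
5  | ACC-101 | 4410   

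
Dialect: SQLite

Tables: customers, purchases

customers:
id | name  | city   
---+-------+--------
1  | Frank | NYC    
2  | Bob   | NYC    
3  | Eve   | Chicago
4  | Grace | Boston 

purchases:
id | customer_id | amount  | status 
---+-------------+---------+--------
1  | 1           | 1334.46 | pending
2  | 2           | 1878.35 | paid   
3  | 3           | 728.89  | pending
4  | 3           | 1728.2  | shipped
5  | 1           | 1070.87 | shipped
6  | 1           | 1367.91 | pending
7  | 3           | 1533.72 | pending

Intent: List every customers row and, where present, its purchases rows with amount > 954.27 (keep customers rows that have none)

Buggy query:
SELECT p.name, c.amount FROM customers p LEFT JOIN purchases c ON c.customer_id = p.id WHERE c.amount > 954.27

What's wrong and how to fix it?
Bug: A WHERE condition on the right-hand table after LEFT JOIN drops unmatched parents

Fix: Put 'c.amount > 954.27' in the JOIN's ON clause instead of WHERE

Corrected query:
SELECT p.name, c.amount FROM customers p LEFT JOIN purchases c ON c.customer_id = p.id AND c.amount > 954.27

Result:
name  | amount 
------+--------
Frank | 1070.87
Frank | 1334.46
Frank | 1367.91
Bob   | 1878.35
Eve   | 1533.72
Eve   | 1728.2 
Grace | NULL   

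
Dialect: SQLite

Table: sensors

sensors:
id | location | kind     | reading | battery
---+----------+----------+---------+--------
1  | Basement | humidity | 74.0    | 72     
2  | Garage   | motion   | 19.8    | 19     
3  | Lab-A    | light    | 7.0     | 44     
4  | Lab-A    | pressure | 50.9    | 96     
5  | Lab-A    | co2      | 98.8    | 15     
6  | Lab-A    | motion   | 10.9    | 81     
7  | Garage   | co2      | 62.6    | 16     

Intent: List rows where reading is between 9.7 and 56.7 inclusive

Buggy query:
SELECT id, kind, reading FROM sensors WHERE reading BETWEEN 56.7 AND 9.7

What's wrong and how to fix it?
Bug: The bounds are reversed; BETWEEN a AND b requires a <= b to match anything

Fix: Write BETWEEN 9.7 AND 56.7

Corrected query:
SELECT id, kind, reading FROM sensors WHERE reading BETWEEN 9.7 AND 56.7

Result:
id | kind     | reading
---+----------+--------
2  | motion   | 19.8   
4  | pressure | 50.9   
6  | motion   | 10.9   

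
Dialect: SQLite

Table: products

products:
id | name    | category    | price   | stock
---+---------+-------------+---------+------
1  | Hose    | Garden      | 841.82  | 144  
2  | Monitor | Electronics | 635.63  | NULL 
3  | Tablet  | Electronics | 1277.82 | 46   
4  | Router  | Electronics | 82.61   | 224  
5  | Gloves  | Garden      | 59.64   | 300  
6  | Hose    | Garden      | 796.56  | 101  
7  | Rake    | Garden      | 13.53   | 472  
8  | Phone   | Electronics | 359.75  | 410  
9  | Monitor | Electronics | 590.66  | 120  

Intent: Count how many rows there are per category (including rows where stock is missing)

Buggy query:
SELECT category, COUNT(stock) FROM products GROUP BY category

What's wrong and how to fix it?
Bug: COUNT(column) counts non-NULL values only; rows with NULL stock aren't counted

Fix: Replace COUNT(stock) with COUNT(*)

Corrected query:
SELECT category, COUNT(*) FROM products GROUP BY category

Result:
category    | COUNT(*)
------------+---------
Electronics | 5       
Garden      | 4       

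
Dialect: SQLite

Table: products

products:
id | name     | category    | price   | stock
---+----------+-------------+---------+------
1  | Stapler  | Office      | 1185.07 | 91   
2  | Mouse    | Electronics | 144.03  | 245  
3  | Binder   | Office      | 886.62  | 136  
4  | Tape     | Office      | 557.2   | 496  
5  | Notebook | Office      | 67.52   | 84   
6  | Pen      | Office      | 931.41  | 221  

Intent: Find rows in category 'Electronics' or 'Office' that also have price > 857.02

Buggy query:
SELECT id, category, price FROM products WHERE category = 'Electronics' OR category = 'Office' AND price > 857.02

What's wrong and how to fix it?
Bug: AND binds tighter than OR, so this parses as category = 'Electronics' OR (category = 'Office' AND price > 857.02)

Fix: Add parentheses around the OR so the AND applies to both alternatives

Corrected query:
SELECT id, category, price FROM products WHERE (category = 'Electronics' OR category = 'Office') AND price > 857.02

Result:
id | category | price  
---+----------+--------
1  | Office   | 1185.07
3  | Office   | 886.62 
6  | Office   | 931.41 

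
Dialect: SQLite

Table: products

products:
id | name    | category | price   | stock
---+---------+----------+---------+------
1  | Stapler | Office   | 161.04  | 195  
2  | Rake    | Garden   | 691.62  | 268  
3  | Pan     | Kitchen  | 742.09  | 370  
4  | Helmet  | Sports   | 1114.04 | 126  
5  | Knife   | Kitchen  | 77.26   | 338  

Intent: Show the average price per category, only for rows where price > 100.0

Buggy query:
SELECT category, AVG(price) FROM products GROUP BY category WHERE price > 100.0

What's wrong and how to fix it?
Bug: WHERE cannot follow GROUP BY

Fix: Place WHERE between FROM and GROUP BY

Corrected query:
SELECT category, AVG(price) FROM products WHERE price > 100.0 GROUP BY category

Result:
category | AVG(price)
---------+-----------
Garden   | 691.62    
Kitchen  | 742.09    
Office   | 161.04    
Sports   | 1114.04   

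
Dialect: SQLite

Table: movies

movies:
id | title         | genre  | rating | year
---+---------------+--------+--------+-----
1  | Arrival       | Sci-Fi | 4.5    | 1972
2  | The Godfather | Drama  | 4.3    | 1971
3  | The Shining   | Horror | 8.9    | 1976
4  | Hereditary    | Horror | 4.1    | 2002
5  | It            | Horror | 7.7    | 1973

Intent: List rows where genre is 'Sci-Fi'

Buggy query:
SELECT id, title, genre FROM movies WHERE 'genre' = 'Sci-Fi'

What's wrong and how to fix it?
Bug: Single quotes denote string literals in SQL; the column name is being compared as a constant string

Fix: Remove the quotes around the column name (or use double quotes for an identifier)

Corrected query:
SELECT id, title, genre FROM movies WHERE genre = 'Sci-Fi'

Result:
id | title   | genre 
---+---------+-------
1  | Arrival | Sci-Fi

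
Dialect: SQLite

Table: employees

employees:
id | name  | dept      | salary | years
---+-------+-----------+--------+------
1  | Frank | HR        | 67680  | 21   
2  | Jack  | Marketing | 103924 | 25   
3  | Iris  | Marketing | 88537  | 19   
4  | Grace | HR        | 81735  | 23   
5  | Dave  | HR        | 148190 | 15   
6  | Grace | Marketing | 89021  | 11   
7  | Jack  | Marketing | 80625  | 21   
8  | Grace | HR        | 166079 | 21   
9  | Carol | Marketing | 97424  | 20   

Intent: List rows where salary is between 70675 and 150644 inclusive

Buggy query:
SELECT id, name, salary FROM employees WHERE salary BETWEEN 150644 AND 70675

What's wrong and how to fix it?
Bug: The bounds are reversed; BETWEEN a AND b requires a <= b to match anything

Fix: Write BETWEEN 70675 AND 150644

Corrected query:
SELECT id, name, salary FROM employees WHERE salary BETWEEN 70675 AND 150644

Result:
id | name  | salary
---+-------+-------
2  | Jack  | 103924
3  | Iris  | 88537 
4  | Grace | 81735 
5  | Dave  | 148190
6  | Grace | 89021 
7  | Jack  | 80625 
9  | Carol | 97424 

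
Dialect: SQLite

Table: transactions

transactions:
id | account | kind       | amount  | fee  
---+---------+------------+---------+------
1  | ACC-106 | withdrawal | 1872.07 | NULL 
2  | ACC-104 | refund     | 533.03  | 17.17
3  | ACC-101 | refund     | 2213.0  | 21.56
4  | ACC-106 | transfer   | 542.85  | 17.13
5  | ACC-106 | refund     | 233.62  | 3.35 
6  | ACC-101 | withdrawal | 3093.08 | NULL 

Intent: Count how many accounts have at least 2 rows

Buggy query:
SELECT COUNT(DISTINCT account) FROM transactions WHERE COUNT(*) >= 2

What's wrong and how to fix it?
Bug: COUNT(*) cannot appear in WHERE; the per-group count doesn't exist yet

Fix: Group first with HAVING COUNT(*) >= 2, then COUNT the resulting groups

Corrected query:
SELECT COUNT(*) FROM (SELECT account FROM transactions GROUP BY account HAVING COUNT(*) >= 2)

Result:
COUNT(*)
--------
2       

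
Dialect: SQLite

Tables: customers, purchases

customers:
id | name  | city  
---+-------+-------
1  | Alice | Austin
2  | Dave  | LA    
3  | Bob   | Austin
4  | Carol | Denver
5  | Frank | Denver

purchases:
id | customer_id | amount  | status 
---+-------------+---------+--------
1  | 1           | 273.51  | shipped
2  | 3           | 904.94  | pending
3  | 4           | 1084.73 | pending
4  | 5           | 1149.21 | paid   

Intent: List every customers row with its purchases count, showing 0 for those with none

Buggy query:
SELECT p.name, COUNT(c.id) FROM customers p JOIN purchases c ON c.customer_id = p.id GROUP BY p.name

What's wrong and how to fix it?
Bug: INNER JOIN drops customers rows that have no matching purchases rows

Fix: Use LEFT JOIN so parents without children still appear (COUNT(c.id) gives 0)

Corrected query:
SELECT p.name, COUNT(c.id) FROM customers p LEFT JOIN purchases c ON c.customer_id = p.id GROUP BY p.name

Result:
name  | COUNT(c.id)
------+------------
Alice | 1          
Bob   | 1          
Carol | 1          
Dave  | 0          
Frank | 1          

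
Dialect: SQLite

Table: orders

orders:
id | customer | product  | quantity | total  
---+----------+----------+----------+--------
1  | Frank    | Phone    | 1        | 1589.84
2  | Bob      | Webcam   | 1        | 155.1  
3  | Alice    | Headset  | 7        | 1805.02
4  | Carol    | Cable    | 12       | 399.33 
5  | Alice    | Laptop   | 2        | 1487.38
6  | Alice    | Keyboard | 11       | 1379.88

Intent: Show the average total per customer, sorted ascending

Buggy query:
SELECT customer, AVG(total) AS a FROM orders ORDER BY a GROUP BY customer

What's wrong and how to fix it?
Bug: ORDER BY appears before GROUP BY; SQL clause order requires GROUP BY first

Fix: Move ORDER BY to the end, after GROUP BY

Corrected query:
SELECT customer, AVG(total) AS a FROM orders GROUP BY customer ORDER BY a

Result:
customer | a          
---------+------------
Bob      | 155.1      
Carol    | 399.33     
Alice    | 1557.426667
Frank    | 1589.84    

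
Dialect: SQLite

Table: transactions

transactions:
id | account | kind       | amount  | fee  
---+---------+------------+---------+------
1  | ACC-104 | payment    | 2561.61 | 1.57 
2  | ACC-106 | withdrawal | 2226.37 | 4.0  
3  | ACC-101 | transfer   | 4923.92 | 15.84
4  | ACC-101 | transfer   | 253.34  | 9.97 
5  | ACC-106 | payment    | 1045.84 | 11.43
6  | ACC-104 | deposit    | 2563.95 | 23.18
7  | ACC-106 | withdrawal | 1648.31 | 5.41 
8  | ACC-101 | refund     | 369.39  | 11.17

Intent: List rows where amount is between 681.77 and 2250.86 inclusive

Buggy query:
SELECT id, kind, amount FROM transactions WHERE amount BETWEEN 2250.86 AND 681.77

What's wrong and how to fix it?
Bug: BETWEEN expects the lower bound first; with 2250.86 AND 681.77 the range is empty

Fix: Write BETWEEN 681.77 AND 2250.86

Corrected query:
SELECT id, kind, amount FROM transactions WHERE amount BETWEEN 681.77 AND 2250.86

Result:
id | kind       | amount 
---+------------+--------
2  | withdrawal | 2226.37
5  | payment    | 1045.84
7  | withdrawal | 1648.31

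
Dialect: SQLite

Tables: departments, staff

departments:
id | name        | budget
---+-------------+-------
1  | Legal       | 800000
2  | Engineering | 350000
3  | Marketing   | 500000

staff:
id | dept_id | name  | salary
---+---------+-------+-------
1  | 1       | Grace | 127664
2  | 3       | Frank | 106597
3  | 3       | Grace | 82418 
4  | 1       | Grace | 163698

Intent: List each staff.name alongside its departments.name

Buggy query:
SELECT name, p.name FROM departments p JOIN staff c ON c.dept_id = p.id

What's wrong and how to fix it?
Bug: Both tables have a 'name' column; the unqualified reference is ambiguous

Fix: Qualify the column with its table alias (c.name)

Corrected query:
SELECT c.name, p.name FROM departments p JOIN staff c ON c.dept_id = p.id

Result:
name  | name     
------+----------
Grace | Legal    
Frank | Marketing
Grace | Marketing
Grace | Legal    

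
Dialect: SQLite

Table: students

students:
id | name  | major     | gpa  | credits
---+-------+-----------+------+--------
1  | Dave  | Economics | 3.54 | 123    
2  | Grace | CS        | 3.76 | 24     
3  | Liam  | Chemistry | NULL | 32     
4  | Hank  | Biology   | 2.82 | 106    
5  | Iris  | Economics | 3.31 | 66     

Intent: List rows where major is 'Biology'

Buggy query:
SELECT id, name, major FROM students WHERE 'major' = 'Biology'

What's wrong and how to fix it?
Bug: 'major' in single quotes is a string literal, not the column; the comparison is literal-vs-literal and never true

Fix: Reference the column as major without single quotes

Corrected query:
SELECT id, name, major FROM students WHERE major = 'Biology'

Result:
id | name | major  
---+------+--------
4  | Hank | Biology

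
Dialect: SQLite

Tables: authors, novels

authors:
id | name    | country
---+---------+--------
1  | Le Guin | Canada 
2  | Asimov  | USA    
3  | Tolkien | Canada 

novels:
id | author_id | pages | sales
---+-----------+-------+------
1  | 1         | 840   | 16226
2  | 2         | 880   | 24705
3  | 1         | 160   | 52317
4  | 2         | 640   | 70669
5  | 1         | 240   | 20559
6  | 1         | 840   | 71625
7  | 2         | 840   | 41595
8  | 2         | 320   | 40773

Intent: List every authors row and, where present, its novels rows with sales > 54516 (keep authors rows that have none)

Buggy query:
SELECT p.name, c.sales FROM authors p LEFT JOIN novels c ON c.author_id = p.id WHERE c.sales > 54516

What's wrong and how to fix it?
Bug: A WHERE condition on the right-hand table after LEFT JOIN drops unmatched parents

Fix: Put 'c.sales > 54516' in the JOIN's ON clause instead of WHERE

Corrected query:
SELECT p.name, c.sales FROM authors p LEFT JOIN novels c ON c.author_id = p.id AND c.sales > 54516

Result:
name    | sales
--------+------
Le Guin | 71625
Asimov  | 70669
Tolkien | NULL 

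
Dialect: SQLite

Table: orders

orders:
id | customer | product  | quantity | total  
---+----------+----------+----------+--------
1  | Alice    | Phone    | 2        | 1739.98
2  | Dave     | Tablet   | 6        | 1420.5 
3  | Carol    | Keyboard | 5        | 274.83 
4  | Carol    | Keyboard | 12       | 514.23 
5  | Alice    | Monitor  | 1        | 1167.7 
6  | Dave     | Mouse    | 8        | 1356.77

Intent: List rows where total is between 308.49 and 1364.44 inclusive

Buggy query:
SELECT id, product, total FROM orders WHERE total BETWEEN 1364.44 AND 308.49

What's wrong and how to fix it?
Bug: BETWEEN expects the lower bound first; with 1364.44 AND 308.49 the range is empty

Fix: Swap the bounds so the smaller value comes first

Corrected query:
SELECT id, product, total FROM orders WHERE total BETWEEN 308.49 AND 1364.44

Result:
id | product  | total  
---+----------+--------
4  | Keyboard | 514.23 
5  | Monitor  | 1167.7 
6  | Mouse    | 1356.77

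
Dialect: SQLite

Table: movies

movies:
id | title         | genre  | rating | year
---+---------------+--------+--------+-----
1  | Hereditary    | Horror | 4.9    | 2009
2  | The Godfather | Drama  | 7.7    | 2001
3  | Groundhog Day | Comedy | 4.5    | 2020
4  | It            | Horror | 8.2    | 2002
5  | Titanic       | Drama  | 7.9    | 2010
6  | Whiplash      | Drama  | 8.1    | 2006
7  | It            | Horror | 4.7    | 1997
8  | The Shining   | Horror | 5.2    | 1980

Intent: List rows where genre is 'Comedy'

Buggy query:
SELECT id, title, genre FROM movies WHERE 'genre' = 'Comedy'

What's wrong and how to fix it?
Bug: Single quotes denote string literals in SQL; the column name is being compared as a constant string

Fix: Remove the quotes around the column name (or use double quotes for an identifier)

Corrected query:
SELECT id, title, genre FROM movies WHERE genre = 'Comedy'

Result:
id | title         | genre 
---+---------------+-------
3  | Groundhog Day | Comedy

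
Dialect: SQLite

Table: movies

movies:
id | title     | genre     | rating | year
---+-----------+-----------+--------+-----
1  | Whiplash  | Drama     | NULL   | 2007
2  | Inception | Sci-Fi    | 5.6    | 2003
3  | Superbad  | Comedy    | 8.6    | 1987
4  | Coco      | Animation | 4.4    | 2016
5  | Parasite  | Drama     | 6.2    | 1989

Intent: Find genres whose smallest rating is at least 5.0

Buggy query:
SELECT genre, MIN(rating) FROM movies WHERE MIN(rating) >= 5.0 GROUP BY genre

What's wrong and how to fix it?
Bug: Aggregates like MIN are computed per group after WHERE runs

Fix: Replace WHERE with HAVING after the GROUP BY

Corrected query:
SELECT genre, MIN(rating) FROM movies GROUP BY genre HAVING MIN(rating) >= 5.0

Result:
genre  | MIN(rating)
-------+------------
Comedy | 8.6        
Drama  | 6.2        
Sci-Fi | 5.6        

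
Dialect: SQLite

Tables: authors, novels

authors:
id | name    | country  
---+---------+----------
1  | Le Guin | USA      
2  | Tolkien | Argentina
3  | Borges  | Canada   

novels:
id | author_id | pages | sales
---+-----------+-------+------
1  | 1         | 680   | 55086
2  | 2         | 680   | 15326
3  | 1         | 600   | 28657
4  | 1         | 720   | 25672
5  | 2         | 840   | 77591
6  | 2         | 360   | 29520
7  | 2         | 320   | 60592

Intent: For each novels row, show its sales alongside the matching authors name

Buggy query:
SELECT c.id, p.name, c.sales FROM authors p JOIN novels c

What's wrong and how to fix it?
Bug: JOIN with no ON clause produces a cartesian product; every novels row pairs with every authors row

Fix: Add ON c.author_id = p.id to the JOIN

Corrected query:
SELECT c.id, p.name, c.sales FROM authors p JOIN novels c ON c.author_id = p.id

Result:
id | name    | sales
---+---------+------
1  | Le Guin | 55086
2  | Tolkien | 15326
3  | Le Guin | 28657
4  | Le Guin | 25672
5  | Tolkien | 77591
6  | Tolkien | 29520
7  | Tolkien | 60592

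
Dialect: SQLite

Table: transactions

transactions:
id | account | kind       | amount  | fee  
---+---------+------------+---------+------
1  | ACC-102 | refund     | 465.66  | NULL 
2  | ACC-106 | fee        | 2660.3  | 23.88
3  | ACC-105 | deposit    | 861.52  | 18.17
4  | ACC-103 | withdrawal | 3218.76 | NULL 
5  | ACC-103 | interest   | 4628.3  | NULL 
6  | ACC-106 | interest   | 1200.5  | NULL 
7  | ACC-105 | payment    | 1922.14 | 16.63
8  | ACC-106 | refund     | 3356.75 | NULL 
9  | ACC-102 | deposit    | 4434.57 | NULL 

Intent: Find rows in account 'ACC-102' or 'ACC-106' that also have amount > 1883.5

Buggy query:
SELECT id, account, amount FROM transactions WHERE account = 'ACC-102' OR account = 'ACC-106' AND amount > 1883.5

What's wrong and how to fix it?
Bug: AND binds tighter than OR, so this parses as account = 'ACC-102' OR (account = 'ACC-106' AND amount > 1883.5)

Fix: Add parentheses around the OR so the AND applies to both alternatives

Corrected query:
SELECT id, account, amount FROM transactions WHERE (account = 'ACC-102' OR account = 'ACC-106') AND amount > 1883.5

Result:
id | account | amount 
---+---------+--------
2  | ACC-106 | 2660.3 
8  | ACC-106 | 3356.75
9  | ACC-102 | 4434.57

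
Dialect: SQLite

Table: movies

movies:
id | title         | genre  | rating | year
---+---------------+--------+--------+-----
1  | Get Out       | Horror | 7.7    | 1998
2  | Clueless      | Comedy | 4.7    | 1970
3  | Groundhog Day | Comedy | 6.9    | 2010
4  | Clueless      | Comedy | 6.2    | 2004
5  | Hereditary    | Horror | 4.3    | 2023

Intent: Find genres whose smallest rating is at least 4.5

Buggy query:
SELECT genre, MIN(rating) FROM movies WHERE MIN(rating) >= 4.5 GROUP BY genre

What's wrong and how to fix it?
Bug: Aggregates like MIN are computed per group after WHERE runs

Fix: Replace WHERE with HAVING after the GROUP BY

Corrected query:
SELECT genre, MIN(rating) FROM movies GROUP BY genre HAVING MIN(rating) >= 4.5

Result:
genre  | MIN(rating)
-------+------------
Comedy | 4.7        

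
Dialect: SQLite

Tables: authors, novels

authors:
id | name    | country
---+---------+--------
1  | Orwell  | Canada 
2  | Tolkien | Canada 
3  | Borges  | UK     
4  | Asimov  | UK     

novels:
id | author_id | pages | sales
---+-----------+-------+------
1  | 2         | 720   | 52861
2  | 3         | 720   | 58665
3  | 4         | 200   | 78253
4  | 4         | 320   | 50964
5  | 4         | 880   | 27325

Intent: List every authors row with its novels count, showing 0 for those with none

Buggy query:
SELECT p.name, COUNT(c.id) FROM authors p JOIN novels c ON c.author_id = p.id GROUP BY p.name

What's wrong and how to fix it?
Bug: An inner join excludes parents with zero children

Fix: Switch to LEFT JOIN to retain unmatched parent rows

Corrected query:
SELECT p.name, COUNT(c.id) FROM authors p LEFT JOIN novels c ON c.author_id = p.id GROUP BY p.name

Result:
name    | COUNT(c.id)
--------+------------
Asimov  | 3          
Borges  | 1          
Orwell  | 0          
Tolkien | 1          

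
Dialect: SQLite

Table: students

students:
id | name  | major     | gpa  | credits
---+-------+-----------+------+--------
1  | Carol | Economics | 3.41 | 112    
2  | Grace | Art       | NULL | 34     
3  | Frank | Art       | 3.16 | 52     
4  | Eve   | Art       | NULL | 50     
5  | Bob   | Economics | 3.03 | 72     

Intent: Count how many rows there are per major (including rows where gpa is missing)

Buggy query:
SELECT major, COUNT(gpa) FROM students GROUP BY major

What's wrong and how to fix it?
Bug: COUNT(gpa) skips NULLs, so groups with missing gpa are undercounted

Fix: Replace COUNT(gpa) with COUNT(*)

Corrected query:
SELECT major, COUNT(*) FROM students GROUP BY major

Result:
major     | COUNT(*)
----------+---------
Art       | 3       
Economics | 2       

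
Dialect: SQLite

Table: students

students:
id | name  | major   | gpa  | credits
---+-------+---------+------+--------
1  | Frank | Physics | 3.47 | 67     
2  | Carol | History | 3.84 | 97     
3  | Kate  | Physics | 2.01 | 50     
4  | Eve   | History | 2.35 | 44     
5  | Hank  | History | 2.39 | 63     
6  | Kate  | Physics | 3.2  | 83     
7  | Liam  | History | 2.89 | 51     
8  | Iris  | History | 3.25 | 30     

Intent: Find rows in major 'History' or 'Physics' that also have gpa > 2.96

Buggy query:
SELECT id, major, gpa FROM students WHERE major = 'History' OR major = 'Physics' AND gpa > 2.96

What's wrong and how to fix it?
Bug: Without parentheses, AND is evaluated before OR, so the gpa filter only applies to the 'Physics' branch

Fix: Group the OR with parentheses (or use IN), then AND the threshold

Corrected query:
SELECT id, major, gpa FROM students WHERE (major = 'History' OR major = 'Physics') AND gpa > 2.96

Result:
id | major   | gpa 
---+---------+-----
1  | Physics | 3.47
2  | History | 3.84
6  | Physics | 3.2 
8  | History | 3.25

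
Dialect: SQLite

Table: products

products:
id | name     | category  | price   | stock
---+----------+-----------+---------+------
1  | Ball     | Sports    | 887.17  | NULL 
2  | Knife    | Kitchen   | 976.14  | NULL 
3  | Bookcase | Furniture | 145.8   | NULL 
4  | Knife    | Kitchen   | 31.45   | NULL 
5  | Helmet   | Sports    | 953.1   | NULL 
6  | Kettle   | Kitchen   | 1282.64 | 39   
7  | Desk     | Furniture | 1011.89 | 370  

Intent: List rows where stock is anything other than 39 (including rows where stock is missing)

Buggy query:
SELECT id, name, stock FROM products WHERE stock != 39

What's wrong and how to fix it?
Bug: Inequality against NULL is unknown, not true; rows with NULL are dropped

Fix: Handle NULL separately with IS NULL alongside the inequality

Corrected query:
SELECT id, name, stock FROM products WHERE stock != 39 OR stock IS NULL

Result:
id | name     | stock
---+----------+------
1  | Ball     | NULL 
2  | Knife    | NULL 
3  | Bookcase | NULL 
4  | Knife    | NULL 
5  | Helmet   | NULL 
7  | Desk     | 370  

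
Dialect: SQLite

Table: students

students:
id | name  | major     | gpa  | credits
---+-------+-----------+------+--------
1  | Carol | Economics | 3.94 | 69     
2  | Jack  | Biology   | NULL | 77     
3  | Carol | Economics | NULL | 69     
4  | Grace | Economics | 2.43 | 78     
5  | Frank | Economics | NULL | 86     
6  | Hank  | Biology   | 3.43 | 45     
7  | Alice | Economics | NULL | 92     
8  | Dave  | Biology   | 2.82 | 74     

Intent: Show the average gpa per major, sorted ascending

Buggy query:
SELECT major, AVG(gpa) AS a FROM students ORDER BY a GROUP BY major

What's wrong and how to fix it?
Bug: ORDER BY appears before GROUP BY; SQL clause order requires GROUP BY first

Fix: Reorder: SELECT … FROM … GROUP BY … ORDER BY …

Corrected query:
SELECT major, AVG(gpa) AS a FROM students GROUP BY major ORDER BY a

Result:
major     | a    
----------+------
Biology   | 3.125
Economics | 3.185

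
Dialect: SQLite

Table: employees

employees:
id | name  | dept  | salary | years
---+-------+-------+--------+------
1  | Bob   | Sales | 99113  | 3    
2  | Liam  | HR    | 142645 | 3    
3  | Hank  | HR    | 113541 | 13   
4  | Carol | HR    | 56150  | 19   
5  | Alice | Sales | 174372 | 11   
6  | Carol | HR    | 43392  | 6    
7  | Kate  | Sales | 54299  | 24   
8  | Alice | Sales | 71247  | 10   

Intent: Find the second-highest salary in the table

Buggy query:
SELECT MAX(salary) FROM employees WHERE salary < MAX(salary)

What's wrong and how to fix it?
Bug: MAX(salary) on the right of the comparison is an aggregate-in-WHERE error

Fix: Put the inner MAX in a scalar subquery

Corrected query:
SELECT MAX(salary) FROM employees WHERE salary < (SELECT MAX(salary) FROM employees)

Result:
MAX(salary)
-----------
142645     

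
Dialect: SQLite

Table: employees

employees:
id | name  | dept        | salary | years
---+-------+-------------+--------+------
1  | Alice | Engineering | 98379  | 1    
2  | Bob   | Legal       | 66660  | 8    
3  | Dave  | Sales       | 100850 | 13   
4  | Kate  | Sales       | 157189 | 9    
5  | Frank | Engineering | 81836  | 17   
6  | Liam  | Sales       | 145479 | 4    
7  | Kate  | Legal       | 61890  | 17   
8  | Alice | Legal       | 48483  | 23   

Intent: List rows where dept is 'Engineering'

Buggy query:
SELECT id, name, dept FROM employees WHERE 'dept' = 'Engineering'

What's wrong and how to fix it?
Bug: Single quotes denote string literals in SQL; the column name is being compared as a constant string

Fix: Remove the quotes around the column name (or use double quotes for an identifier)

Corrected query:
SELECT id, name, dept FROM employees WHERE dept = 'Engineering'

Result:
id | name  | dept       
---+-------+------------
1  | Alice | Engineering
5  | Frank | Engineering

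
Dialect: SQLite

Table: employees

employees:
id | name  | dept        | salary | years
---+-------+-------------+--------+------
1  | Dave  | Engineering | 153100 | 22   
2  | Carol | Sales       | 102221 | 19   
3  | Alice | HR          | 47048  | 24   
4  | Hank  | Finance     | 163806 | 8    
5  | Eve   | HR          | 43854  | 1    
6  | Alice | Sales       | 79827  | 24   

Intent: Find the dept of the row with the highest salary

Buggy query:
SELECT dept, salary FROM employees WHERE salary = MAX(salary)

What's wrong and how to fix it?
Bug: WHERE is evaluated per row; an aggregate over the whole table isn't defined there

Fix: Use a subquery: WHERE salary = (SELECT MAX(salary) FROM employees)

Corrected query:
SELECT dept, salary FROM employees WHERE salary = (SELECT MAX(salary) FROM employees)

Result:
dept    | salary
--------+-------
Finance | 163806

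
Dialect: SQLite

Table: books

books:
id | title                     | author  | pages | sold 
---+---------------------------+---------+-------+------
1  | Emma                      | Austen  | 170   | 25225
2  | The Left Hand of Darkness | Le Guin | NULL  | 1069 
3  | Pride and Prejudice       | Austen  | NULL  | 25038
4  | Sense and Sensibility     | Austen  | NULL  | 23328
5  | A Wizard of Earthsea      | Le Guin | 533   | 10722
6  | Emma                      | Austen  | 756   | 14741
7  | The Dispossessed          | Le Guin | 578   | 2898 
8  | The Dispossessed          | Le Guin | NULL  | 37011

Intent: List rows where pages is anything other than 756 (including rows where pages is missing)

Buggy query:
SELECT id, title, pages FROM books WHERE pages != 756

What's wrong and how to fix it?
Bug: Inequality against NULL is unknown, not true; rows with NULL are dropped

Fix: Handle NULL separately with IS NULL alongside the inequality

Corrected query:
SELECT id, title, pages FROM books WHERE pages != 756 OR pages IS NULL

Result:
id | title                     | pages
---+---------------------------+------
1  | Emma                      | 170  
2  | The Left Hand of Darkness | NULL 
3  | Pride and Prejudice       | NULL 
4  | Sense and Sensibility     | NULL 
5  | A Wizard of Earthsea      | 533  
7  | The Dispossessed          | 578  
8  | The Dispossessed          | NULL 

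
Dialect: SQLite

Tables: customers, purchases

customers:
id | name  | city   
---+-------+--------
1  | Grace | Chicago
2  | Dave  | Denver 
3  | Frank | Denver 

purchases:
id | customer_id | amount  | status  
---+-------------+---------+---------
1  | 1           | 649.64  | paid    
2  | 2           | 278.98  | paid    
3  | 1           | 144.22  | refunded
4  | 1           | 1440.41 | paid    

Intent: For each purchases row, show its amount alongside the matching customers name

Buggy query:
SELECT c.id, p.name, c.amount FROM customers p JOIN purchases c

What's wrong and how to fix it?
Bug: JOIN with no ON clause produces a cartesian product; every purchases row pairs with every customers row

Fix: Specify the join condition linking the foreign key to the parent id

Corrected query:
SELECT c.id, p.name, c.amount FROM customers p JOIN purchases c ON c.customer_id = p.id

Result:
id | name  | amount 
---+-------+--------
1  | Grace | 649.64 
2  | Dave  | 278.98 
3  | Grace | 144.22 
4  | Grace | 1440.41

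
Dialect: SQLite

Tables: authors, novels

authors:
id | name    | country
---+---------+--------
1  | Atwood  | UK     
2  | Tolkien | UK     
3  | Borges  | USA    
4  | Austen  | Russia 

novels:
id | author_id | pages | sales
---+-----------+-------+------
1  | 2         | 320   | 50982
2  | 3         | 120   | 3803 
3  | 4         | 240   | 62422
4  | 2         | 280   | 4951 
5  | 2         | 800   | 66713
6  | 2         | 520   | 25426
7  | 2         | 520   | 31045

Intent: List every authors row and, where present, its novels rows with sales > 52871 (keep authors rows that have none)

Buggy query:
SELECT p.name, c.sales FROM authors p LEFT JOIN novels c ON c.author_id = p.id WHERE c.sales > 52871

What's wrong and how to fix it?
Bug: A WHERE condition on the right-hand table after LEFT JOIN drops unmatched parents

Fix: Put 'c.sales > 52871' in the JOIN's ON clause instead of WHERE

Corrected query:
SELECT p.name, c.sales FROM authors p LEFT JOIN novels c ON c.author_id = p.id AND c.sales > 52871

Result:
name    | sales
--------+------
Atwood  | NULL 
Tolkien | 66713
Borges  | NULL 
Austen  | 62422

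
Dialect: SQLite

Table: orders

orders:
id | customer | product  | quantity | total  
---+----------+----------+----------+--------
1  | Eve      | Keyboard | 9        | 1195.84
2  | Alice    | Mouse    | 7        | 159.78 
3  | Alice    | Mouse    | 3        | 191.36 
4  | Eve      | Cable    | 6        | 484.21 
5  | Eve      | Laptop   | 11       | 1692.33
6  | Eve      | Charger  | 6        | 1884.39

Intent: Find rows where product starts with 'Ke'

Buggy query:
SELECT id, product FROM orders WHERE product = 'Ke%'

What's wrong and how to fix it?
Bug: '=' compares the literal string including the % character; pattern matching needs LIKE

Fix: Use LIKE for wildcard pattern matching

Corrected query:
SELECT id, product FROM orders WHERE product LIKE 'Ke%'

Result:
id | product 
---+---------
1  | Keyboard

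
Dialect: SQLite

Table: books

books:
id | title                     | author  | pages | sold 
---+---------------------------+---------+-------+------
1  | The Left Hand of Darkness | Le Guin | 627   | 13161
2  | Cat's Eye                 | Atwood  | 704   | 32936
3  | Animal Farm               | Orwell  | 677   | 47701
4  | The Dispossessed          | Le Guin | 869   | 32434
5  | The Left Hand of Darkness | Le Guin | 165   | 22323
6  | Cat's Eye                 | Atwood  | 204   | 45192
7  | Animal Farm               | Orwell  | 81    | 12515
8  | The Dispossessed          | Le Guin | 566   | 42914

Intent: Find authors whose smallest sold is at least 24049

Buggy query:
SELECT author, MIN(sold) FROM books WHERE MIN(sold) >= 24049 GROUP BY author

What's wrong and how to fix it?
Bug: Aggregates like MIN are computed per group after WHERE runs

Fix: Use HAVING for the per-group MIN condition

Corrected query:
SELECT author, MIN(sold) FROM books GROUP BY author HAVING MIN(sold) >= 24049

Result:
author | MIN(sold)
-------+----------
Atwood | 32936    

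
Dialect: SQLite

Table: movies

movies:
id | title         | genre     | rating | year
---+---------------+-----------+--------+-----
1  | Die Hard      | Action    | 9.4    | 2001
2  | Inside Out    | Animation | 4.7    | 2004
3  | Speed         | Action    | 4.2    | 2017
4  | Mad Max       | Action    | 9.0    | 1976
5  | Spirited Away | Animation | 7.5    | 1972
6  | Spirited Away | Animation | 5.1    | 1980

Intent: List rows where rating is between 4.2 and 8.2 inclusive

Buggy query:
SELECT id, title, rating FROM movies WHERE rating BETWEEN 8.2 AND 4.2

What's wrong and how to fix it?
Bug: The bounds are reversed; BETWEEN a AND b requires a <= b to match anything

Fix: Write BETWEEN 4.2 AND 8.2

Corrected query:
SELECT id, title, rating FROM movies WHERE rating BETWEEN 4.2 AND 8.2

Result:
id | title         | rating
---+---------------+-------
2  | Inside Out    | 4.7   
3  | Speed         | 4.2   
5  | Spirited Away | 7.5   
6  | Spirited Away | 5.1   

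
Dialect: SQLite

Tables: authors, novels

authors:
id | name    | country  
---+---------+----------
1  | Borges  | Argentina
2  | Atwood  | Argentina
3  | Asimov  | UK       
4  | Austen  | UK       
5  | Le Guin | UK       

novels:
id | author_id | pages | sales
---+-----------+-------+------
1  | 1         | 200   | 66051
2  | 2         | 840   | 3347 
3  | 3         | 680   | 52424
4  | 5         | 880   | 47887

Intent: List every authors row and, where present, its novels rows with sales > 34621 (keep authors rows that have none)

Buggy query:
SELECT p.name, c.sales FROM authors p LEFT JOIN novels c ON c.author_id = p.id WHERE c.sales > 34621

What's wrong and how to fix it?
Bug: Filtering c.sales in WHERE discards the NULL rows produced by LEFT JOIN, turning it into an inner join

Fix: Move the right-table condition into the ON clause so unmatched parents are kept

Corrected query:
SELECT p.name, c.sales FROM authors p LEFT JOIN novels c ON c.author_id = p.id AND c.sales > 34621

Result:
name    | sales
--------+------
Borges  | 66051
Atwood  | NULL 
Asimov  | 52424
Austen  | NULL 
Le Guin | 47887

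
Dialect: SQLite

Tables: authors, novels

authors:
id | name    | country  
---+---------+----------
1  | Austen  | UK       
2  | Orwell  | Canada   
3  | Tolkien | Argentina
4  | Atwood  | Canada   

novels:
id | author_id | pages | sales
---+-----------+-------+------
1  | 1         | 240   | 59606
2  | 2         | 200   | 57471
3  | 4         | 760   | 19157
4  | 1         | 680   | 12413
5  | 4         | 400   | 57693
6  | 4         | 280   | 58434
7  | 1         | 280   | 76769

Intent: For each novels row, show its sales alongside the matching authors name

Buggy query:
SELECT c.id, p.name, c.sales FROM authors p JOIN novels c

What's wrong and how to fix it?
Bug: JOIN with no ON clause produces a cartesian product; every novels row pairs with every authors row

Fix: Add ON c.author_id = p.id to the JOIN

Corrected query:
SELECT c.id, p.name, c.sales FROM authors p JOIN novels c ON c.author_id = p.id

Result:
id | name   | sales
---+--------+------
1  | Austen | 59606
2  | Orwell | 57471
3  | Atwood | 19157
4  | Austen | 12413
5  | Atwood | 57693
6  | Atwood | 58434
7  | Austen | 76769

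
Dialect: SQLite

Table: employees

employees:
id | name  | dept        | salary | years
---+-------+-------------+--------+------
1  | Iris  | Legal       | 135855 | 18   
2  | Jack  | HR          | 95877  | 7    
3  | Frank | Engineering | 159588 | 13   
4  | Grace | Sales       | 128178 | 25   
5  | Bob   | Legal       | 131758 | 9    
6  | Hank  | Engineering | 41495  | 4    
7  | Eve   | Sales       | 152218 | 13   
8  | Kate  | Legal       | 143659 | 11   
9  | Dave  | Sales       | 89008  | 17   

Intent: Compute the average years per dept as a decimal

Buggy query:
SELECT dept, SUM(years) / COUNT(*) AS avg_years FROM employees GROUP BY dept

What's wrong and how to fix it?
Bug: SUM(years) and COUNT(*) are both integers; the division truncates the fractional part

Fix: Multiply by 1.0 (or CAST to REAL) to force floating-point division

Corrected query:
SELECT dept, SUM(years) * 1.0 / COUNT(*) AS avg_years FROM employees GROUP BY dept

Result:
dept        | avg_years
------------+----------
Engineering | 8.5      
HR          | 7        
Legal       | 12.666667
Sales       | 18.333333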